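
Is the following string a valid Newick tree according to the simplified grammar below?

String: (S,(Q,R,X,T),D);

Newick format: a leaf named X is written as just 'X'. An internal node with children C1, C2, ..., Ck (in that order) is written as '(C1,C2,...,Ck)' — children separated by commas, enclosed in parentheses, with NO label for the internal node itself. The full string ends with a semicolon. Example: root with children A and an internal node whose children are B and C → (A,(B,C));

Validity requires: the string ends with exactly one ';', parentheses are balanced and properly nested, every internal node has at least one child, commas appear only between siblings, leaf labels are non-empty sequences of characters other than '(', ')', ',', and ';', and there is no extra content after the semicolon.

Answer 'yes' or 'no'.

Answer: yes

Derivation:
Input: (S,(Q,R,X,T),D);
Paren balance: 2 '(' vs 2 ')' OK
Ends with single ';': True
Full parse: OK
Valid: True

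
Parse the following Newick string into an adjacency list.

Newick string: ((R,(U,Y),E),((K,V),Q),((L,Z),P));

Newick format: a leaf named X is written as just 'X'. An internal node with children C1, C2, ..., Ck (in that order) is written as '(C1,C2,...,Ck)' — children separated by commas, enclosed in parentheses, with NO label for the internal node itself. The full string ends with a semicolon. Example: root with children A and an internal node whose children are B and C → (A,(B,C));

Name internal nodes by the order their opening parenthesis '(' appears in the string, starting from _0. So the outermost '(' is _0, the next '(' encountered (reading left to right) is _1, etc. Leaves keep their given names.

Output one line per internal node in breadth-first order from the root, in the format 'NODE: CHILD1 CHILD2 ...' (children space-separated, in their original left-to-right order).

Input: ((R,(U,Y),E),((K,V),Q),((L,Z),P));
Scanning left-to-right, naming '(' by encounter order:
  pos 0: '(' -> open internal node _0 (depth 1)
  pos 1: '(' -> open internal node _1 (depth 2)
  pos 4: '(' -> open internal node _2 (depth 3)
  pos 8: ')' -> close internal node _2 (now at depth 2)
  pos 11: ')' -> close internal node _1 (now at depth 1)
  pos 13: '(' -> open internal node _3 (depth 2)
  pos 14: '(' -> open internal node _4 (depth 3)
  pos 18: ')' -> close internal node _4 (now at depth 2)
  pos 21: ')' -> close internal node _3 (now at depth 1)
  pos 23: '(' -> open internal node _5 (depth 2)
  pos 24: '(' -> open internal node _6 (depth 3)
  pos 28: ')' -> close internal node _6 (now at depth 2)
  pos 31: ')' -> close internal node _5 (now at depth 1)
  pos 32: ')' -> close internal node _0 (now at depth 0)
Total internal nodes: 7
BFS adjacency from root:
  _0: _1 _3 _5
  _1: R _2 E
  _3: _4 Q
  _5: _6 P
  _2: U Y
  _4: K V
  _6: L Z

Answer: _0: _1 _3 _5
_1: R _2 E
_3: _4 Q
_5: _6 P
_2: U Y
_4: K V
_6: L Z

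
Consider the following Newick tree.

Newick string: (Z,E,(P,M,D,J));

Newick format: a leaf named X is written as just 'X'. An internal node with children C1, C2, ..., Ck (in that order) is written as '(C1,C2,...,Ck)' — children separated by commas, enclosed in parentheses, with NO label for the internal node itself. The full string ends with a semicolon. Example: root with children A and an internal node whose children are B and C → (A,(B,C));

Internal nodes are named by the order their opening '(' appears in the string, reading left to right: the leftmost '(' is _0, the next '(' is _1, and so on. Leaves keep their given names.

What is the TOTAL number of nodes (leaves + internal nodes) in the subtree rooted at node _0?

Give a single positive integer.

Newick: (Z,E,(P,M,D,J));
Locate _0: it is the '(' at position 0 (the 1st '(' reading left to right).
Query: subtree rooted at _0
_0: subtree_size = 1 + 7
  Z: subtree_size = 1 + 0
  E: subtree_size = 1 + 0
  _1: subtree_size = 1 + 4
    P: subtree_size = 1 + 0
    M: subtree_size = 1 + 0
    D: subtree_size = 1 + 0
    J: subtree_size = 1 + 0
Total subtree size of _0: 8

Answer: 8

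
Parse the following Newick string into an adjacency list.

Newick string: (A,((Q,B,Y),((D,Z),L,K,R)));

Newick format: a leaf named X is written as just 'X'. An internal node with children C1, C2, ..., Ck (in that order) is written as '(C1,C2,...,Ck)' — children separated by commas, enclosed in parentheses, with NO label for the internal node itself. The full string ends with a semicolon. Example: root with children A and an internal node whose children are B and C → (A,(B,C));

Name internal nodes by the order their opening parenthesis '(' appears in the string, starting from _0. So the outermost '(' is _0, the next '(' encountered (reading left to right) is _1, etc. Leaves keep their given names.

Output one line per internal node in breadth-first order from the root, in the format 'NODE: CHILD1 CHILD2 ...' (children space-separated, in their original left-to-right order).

Input: (A,((Q,B,Y),((D,Z),L,K,R)));
Scanning left-to-right, naming '(' by encounter order:
  pos 0: '(' -> open internal node _0 (depth 1)
  pos 3: '(' -> open internal node _1 (depth 2)
  pos 4: '(' -> open internal node _2 (depth 3)
  pos 10: ')' -> close internal node _2 (now at depth 2)
  pos 12: '(' -> open internal node _3 (depth 3)
  pos 13: '(' -> open internal node _4 (depth 4)
  pos 17: ')' -> close internal node _4 (now at depth 3)
  pos 24: ')' -> close internal node _3 (now at depth 2)
  pos 25: ')' -> close internal node _1 (now at depth 1)
  pos 26: ')' -> close internal node _0 (now at depth 0)
Total internal nodes: 5
BFS adjacency from root:
  _0: A _1
  _1: _2 _3
  _2: Q B Y
  _3: _4 L K R
  _4: D Z

Answer: _0: A _1
_1: _2 _3
_2: Q B Y
_3: _4 L K R
_4: D Z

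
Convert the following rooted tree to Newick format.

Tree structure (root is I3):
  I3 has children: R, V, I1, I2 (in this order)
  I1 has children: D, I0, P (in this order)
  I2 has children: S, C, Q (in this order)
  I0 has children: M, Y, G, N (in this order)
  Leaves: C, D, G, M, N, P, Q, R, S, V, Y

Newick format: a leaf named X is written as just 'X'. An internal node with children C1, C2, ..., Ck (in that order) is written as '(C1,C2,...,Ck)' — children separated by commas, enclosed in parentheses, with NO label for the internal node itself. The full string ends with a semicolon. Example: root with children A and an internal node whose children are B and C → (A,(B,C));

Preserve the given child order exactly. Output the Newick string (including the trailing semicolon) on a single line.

internal I3 with children ['R', 'V', 'I1', 'I2']
  leaf 'R' → 'R'
  leaf 'V' → 'V'
  internal I1 with children ['D', 'I0', 'P']
    leaf 'D' → 'D'
    internal I0 with children ['M', 'Y', 'G', 'N']
      leaf 'M' → 'M'
      leaf 'Y' → 'Y'
      leaf 'G' → 'G'
      leaf 'N' → 'N'
    → '(M,Y,G,N)'
    leaf 'P' → 'P'
  → '(D,(M,Y,G,N),P)'
  internal I2 with children ['S', 'C', 'Q']
    leaf 'S' → 'S'
    leaf 'C' → 'C'
    leaf 'Q' → 'Q'
  → '(S,C,Q)'
→ '(R,V,(D,(M,Y,G,N),P),(S,C,Q))'
Final: (R,V,(D,(M,Y,G,N),P),(S,C,Q));

Answer: (R,V,(D,(M,Y,G,N),P),(S,C,Q));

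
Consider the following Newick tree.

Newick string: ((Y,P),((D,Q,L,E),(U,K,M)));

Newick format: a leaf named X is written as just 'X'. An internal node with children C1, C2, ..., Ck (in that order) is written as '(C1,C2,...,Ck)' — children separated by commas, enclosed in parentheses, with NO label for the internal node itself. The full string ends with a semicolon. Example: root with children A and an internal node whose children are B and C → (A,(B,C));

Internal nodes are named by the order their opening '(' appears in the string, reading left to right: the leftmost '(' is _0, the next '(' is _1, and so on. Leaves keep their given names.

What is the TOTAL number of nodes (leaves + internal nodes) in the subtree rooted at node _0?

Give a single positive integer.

Newick: ((Y,P),((D,Q,L,E),(U,K,M)));
Locate _0: it is the '(' at position 0 (the 1st '(' reading left to right).
Query: subtree rooted at _0
_0: subtree_size = 1 + 13
  _1: subtree_size = 1 + 2
    Y: subtree_size = 1 + 0
    P: subtree_size = 1 + 0
  _2: subtree_size = 1 + 9
    _3: subtree_size = 1 + 4
      D: subtree_size = 1 + 0
      Q: subtree_size = 1 + 0
      L: subtree_size = 1 + 0
      E: subtree_size = 1 + 0
    _4: subtree_size = 1 + 3
      U: subtree_size = 1 + 0
      K: subtree_size = 1 + 0
      M: subtree_size = 1 + 0
Total subtree size of _0: 14

Answer: 14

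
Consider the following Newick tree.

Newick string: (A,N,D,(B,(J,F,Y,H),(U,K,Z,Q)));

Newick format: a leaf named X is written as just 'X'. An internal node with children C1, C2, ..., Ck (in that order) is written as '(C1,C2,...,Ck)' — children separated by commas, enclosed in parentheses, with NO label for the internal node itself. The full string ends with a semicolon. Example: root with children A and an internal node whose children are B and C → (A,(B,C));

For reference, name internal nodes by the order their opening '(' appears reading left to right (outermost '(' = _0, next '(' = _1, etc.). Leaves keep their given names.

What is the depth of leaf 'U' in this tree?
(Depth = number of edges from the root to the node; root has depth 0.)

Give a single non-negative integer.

Answer: 3

Derivation:
Newick: (A,N,D,(B,(J,F,Y,H),(U,K,Z,Q)));
Naming internals by '(' encounter order: outermost '(' = _0, next = _1, ...
Query node: U
Path from root: _0 -> _1 -> _3 -> U
Depth of U: 3 (number of edges from root)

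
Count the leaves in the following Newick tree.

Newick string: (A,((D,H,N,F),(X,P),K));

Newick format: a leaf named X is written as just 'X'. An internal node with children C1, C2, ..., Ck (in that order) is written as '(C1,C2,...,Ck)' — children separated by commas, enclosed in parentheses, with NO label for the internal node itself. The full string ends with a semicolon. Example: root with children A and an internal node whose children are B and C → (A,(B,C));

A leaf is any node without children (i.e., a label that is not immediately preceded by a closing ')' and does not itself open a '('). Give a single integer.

Answer: 8

Derivation:
Newick: (A,((D,H,N,F),(X,P),K));
Scan left-to-right; a leaf is any maximal label run not followed by '(':
  pos 1: leaf 'A' → count = 1
  pos 5: leaf 'D' → count = 2
  pos 7: leaf 'H' → count = 3
  pos 9: leaf 'N' → count = 4
  pos 11: leaf 'F' → count = 5
  pos 15: leaf 'X' → count = 6
  pos 17: leaf 'P' → count = 7
  pos 20: leaf 'K' → count = 8
Total leaves: 8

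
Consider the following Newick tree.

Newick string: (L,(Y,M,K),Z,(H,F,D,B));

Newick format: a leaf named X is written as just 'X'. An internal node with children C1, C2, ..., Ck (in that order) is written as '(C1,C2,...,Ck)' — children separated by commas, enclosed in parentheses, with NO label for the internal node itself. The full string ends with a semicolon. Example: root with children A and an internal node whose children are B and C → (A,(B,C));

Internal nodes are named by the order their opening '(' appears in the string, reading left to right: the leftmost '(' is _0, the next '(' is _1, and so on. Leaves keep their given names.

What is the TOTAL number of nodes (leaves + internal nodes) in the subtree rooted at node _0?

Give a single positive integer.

Newick: (L,(Y,M,K),Z,(H,F,D,B));
Locate _0: it is the '(' at position 0 (the 1st '(' reading left to right).
Query: subtree rooted at _0
_0: subtree_size = 1 + 11
  L: subtree_size = 1 + 0
  _1: subtree_size = 1 + 3
    Y: subtree_size = 1 + 0
    M: subtree_size = 1 + 0
    K: subtree_size = 1 + 0
  Z: subtree_size = 1 + 0
  _2: subtree_size = 1 + 4
    H: subtree_size = 1 + 0
    F: subtree_size = 1 + 0
    D: subtree_size = 1 + 0
    B: subtree_size = 1 + 0
Total subtree size of _0: 12

Answer: 12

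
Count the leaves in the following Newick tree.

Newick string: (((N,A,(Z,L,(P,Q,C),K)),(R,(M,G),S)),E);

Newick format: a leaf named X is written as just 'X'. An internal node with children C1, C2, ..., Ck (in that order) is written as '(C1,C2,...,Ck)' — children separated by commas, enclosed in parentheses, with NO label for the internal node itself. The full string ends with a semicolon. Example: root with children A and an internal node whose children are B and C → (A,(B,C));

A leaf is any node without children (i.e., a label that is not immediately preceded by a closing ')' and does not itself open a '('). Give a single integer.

Newick: (((N,A,(Z,L,(P,Q,C),K)),(R,(M,G),S)),E);
Scan left-to-right; a leaf is any maximal label run not followed by '(':
  pos 3: leaf 'N' → count = 1
  pos 5: leaf 'A' → count = 2
  pos 8: leaf 'Z' → count = 3
  pos 10: leaf 'L' → count = 4
  pos 13: leaf 'P' → count = 5
  pos 15: leaf 'Q' → count = 6
  pos 17: leaf 'C' → count = 7
  pos 20: leaf 'K' → count = 8
  pos 25: leaf 'R' → count = 9
  pos 28: leaf 'M' → count = 10
  pos 30: leaf 'G' → count = 11
  pos 33: leaf 'S' → count = 12
  pos 37: leaf 'E' → count = 13
Total leaves: 13

Answer: 13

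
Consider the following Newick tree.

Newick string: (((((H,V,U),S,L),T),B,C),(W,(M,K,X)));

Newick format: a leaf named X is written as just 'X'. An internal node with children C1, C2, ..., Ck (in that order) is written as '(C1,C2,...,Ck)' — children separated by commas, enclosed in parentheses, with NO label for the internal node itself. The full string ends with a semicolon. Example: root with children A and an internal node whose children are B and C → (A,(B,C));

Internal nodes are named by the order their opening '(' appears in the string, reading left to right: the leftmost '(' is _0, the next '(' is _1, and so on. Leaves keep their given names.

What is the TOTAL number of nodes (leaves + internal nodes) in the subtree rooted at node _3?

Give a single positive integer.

Newick: (((((H,V,U),S,L),T),B,C),(W,(M,K,X)));
Locate _3: it is the '(' at position 3 (the 4th '(' reading left to right).
Query: subtree rooted at _3
_3: subtree_size = 1 + 6
  _4: subtree_size = 1 + 3
    H: subtree_size = 1 + 0
    V: subtree_size = 1 + 0
    U: subtree_size = 1 + 0
  S: subtree_size = 1 + 0
  L: subtree_size = 1 + 0
Total subtree size of _3: 7

Answer: 7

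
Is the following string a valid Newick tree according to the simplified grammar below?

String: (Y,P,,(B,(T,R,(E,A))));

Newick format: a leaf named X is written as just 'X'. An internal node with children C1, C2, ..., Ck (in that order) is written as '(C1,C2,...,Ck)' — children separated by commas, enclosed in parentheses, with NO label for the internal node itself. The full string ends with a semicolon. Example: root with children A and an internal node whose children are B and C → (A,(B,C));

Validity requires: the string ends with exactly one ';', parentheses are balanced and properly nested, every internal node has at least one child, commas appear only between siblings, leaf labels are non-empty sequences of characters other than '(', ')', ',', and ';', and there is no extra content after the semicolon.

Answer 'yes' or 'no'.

Input: (Y,P,,(B,(T,R,(E,A))));
Paren balance: 4 '(' vs 4 ')' OK
Ends with single ';': True
Full parse: FAILS (empty leaf label at pos 5)
Valid: False

Answer: no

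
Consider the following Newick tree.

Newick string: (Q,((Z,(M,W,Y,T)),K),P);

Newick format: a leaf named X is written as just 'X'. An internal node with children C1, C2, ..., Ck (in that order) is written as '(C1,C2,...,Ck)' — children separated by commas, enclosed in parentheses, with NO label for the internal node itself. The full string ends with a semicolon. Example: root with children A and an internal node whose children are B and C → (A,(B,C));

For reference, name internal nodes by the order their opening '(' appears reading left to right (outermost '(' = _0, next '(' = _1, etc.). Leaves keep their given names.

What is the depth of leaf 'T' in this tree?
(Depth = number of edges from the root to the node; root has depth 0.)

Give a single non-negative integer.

Newick: (Q,((Z,(M,W,Y,T)),K),P);
Naming internals by '(' encounter order: outermost '(' = _0, next = _1, ...
Query node: T
Path from root: _0 -> _1 -> _2 -> _3 -> T
Depth of T: 4 (number of edges from root)

Answer: 4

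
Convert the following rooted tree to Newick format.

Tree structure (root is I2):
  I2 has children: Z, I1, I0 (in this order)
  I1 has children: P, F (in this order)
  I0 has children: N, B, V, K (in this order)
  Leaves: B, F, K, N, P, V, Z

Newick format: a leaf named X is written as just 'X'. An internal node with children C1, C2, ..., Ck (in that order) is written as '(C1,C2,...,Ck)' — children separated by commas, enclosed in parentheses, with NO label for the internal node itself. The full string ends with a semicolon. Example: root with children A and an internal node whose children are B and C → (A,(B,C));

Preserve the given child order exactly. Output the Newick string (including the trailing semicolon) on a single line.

internal I2 with children ['Z', 'I1', 'I0']
  leaf 'Z' → 'Z'
  internal I1 with children ['P', 'F']
    leaf 'P' → 'P'
    leaf 'F' → 'F'
  → '(P,F)'
  internal I0 with children ['N', 'B', 'V', 'K']
    leaf 'N' → 'N'
    leaf 'B' → 'B'
    leaf 'V' → 'V'
    leaf 'K' → 'K'
  → '(N,B,V,K)'
→ '(Z,(P,F),(N,B,V,K))'
Final: (Z,(P,F),(N,B,V,K));

Answer: (Z,(P,F),(N,B,V,K));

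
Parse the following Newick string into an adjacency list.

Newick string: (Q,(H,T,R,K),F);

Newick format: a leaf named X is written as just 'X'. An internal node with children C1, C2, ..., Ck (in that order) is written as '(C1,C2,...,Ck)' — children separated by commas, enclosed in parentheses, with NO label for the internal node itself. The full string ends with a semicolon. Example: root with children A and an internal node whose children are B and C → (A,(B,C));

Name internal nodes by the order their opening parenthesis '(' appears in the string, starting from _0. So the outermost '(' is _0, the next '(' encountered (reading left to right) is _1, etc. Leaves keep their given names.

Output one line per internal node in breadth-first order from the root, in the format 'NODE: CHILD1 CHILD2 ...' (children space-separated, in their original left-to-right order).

Answer: _0: Q _1 F
_1: H T R K

Derivation:
Input: (Q,(H,T,R,K),F);
Scanning left-to-right, naming '(' by encounter order:
  pos 0: '(' -> open internal node _0 (depth 1)
  pos 3: '(' -> open internal node _1 (depth 2)
  pos 11: ')' -> close internal node _1 (now at depth 1)
  pos 14: ')' -> close internal node _0 (now at depth 0)
Total internal nodes: 2
BFS adjacency from root:
  _0: Q _1 F
  _1: H T R K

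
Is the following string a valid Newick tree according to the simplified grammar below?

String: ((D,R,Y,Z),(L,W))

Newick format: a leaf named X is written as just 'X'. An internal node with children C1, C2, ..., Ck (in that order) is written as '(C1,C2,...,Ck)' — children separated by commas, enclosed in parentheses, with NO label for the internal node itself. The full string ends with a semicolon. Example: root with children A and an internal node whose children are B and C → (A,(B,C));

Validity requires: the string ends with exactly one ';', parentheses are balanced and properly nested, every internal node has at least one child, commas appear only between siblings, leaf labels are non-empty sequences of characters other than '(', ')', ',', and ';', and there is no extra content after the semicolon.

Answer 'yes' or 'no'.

Answer: no

Derivation:
Input: ((D,R,Y,Z),(L,W))
Paren balance: 3 '(' vs 3 ')' OK
Ends with single ';': False
Full parse: FAILS (must end with ;)
Valid: False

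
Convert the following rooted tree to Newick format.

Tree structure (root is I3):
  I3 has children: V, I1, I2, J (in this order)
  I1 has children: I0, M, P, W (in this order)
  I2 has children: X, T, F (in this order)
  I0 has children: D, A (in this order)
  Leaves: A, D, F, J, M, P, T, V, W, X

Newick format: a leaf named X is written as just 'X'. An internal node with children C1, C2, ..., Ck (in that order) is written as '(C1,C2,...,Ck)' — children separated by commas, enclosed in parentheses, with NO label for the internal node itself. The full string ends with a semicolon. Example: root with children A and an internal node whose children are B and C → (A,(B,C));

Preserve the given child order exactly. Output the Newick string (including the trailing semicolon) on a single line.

internal I3 with children ['V', 'I1', 'I2', 'J']
  leaf 'V' → 'V'
  internal I1 with children ['I0', 'M', 'P', 'W']
    internal I0 with children ['D', 'A']
      leaf 'D' → 'D'
      leaf 'A' → 'A'
    → '(D,A)'
    leaf 'M' → 'M'
    leaf 'P' → 'P'
    leaf 'W' → 'W'
  → '((D,A),M,P,W)'
  internal I2 with children ['X', 'T', 'F']
    leaf 'X' → 'X'
    leaf 'T' → 'T'
    leaf 'F' → 'F'
  → '(X,T,F)'
  leaf 'J' → 'J'
→ '(V,((D,A),M,P,W),(X,T,F),J)'
Final: (V,((D,A),M,P,W),(X,T,F),J);

Answer: (V,((D,A),M,P,W),(X,T,F),J);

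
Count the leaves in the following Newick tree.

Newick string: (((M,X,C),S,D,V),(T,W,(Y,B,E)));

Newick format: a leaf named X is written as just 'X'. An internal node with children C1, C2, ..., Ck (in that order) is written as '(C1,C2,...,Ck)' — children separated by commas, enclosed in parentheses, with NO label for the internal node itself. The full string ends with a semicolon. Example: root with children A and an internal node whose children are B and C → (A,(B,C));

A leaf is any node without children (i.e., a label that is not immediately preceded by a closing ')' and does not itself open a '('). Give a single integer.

Answer: 11

Derivation:
Newick: (((M,X,C),S,D,V),(T,W,(Y,B,E)));
Scan left-to-right; a leaf is any maximal label run not followed by '(':
  pos 3: leaf 'M' → count = 1
  pos 5: leaf 'X' → count = 2
  pos 7: leaf 'C' → count = 3
  pos 10: leaf 'S' → count = 4
  pos 12: leaf 'D' → count = 5
  pos 14: leaf 'V' → count = 6
  pos 18: leaf 'T' → count = 7
  pos 20: leaf 'W' → count = 8
  pos 23: leaf 'Y' → count = 9
  pos 25: leaf 'B' → count = 10
  pos 27: leaf 'E' → count = 11
Total leaves: 11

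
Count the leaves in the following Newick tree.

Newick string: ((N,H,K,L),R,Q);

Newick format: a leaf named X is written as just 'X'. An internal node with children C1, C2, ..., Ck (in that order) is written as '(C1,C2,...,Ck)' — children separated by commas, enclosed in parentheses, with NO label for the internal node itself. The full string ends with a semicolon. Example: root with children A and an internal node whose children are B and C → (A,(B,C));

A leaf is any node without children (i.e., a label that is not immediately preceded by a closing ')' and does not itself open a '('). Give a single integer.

Answer: 6

Derivation:
Newick: ((N,H,K,L),R,Q);
Scan left-to-right; a leaf is any maximal label run not followed by '(':
  pos 2: leaf 'N' → count = 1
  pos 4: leaf 'H' → count = 2
  pos 6: leaf 'K' → count = 3
  pos 8: leaf 'L' → count = 4
  pos 11: leaf 'R' → count = 5
  pos 13: leaf 'Q' → count = 6
Total leaves: 6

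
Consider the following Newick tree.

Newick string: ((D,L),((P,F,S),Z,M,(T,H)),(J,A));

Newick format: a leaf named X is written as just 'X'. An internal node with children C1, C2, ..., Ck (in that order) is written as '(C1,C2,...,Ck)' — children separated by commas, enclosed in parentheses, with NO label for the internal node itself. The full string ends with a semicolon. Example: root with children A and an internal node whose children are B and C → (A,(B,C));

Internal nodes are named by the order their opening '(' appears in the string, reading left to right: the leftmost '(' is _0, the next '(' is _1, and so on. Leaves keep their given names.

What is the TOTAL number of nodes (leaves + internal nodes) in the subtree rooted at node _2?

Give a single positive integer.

Newick: ((D,L),((P,F,S),Z,M,(T,H)),(J,A));
Locate _2: it is the '(' at position 7 (the 3rd '(' reading left to right).
Query: subtree rooted at _2
_2: subtree_size = 1 + 9
  _3: subtree_size = 1 + 3
    P: subtree_size = 1 + 0
    F: subtree_size = 1 + 0
    S: subtree_size = 1 + 0
  Z: subtree_size = 1 + 0
  M: subtree_size = 1 + 0
  _4: subtree_size = 1 + 2
    T: subtree_size = 1 + 0
    H: subtree_size = 1 + 0
Total subtree size of _2: 10

Answer: 10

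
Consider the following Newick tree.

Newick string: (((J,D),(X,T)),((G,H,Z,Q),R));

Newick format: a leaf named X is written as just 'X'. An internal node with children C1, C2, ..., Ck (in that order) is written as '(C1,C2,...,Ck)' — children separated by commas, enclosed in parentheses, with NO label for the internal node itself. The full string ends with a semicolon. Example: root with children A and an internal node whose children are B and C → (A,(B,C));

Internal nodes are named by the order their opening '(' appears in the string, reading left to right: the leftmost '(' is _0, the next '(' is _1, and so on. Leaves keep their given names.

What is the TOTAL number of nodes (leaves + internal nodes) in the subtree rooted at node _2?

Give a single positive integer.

Newick: (((J,D),(X,T)),((G,H,Z,Q),R));
Locate _2: it is the '(' at position 2 (the 3rd '(' reading left to right).
Query: subtree rooted at _2
_2: subtree_size = 1 + 2
  J: subtree_size = 1 + 0
  D: subtree_size = 1 + 0
Total subtree size of _2: 3

Answer: 3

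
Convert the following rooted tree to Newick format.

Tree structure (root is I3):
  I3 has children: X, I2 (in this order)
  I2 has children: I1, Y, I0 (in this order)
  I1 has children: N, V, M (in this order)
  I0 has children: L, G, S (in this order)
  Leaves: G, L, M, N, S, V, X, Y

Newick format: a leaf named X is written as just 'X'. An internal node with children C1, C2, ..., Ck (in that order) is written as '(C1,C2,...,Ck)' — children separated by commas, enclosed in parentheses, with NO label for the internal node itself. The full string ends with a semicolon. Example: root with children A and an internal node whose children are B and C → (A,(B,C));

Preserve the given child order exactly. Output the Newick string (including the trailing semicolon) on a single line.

Answer: (X,((N,V,M),Y,(L,G,S)));

Derivation:
internal I3 with children ['X', 'I2']
  leaf 'X' → 'X'
  internal I2 with children ['I1', 'Y', 'I0']
    internal I1 with children ['N', 'V', 'M']
      leaf 'N' → 'N'
      leaf 'V' → 'V'
      leaf 'M' → 'M'
    → '(N,V,M)'
    leaf 'Y' → 'Y'
    internal I0 with children ['L', 'G', 'S']
      leaf 'L' → 'L'
      leaf 'G' → 'G'
      leaf 'S' → 'S'
    → '(L,G,S)'
  → '((N,V,M),Y,(L,G,S))'
→ '(X,((N,V,M),Y,(L,G,S)))'
Final: (X,((N,V,M),Y,(L,G,S)));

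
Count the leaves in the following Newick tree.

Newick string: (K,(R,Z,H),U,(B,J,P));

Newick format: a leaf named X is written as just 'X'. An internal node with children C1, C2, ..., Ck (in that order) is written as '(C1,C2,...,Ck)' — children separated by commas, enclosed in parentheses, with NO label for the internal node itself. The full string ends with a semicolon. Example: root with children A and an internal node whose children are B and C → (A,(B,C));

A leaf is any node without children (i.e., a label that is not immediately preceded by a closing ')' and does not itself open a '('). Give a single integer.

Answer: 8

Derivation:
Newick: (K,(R,Z,H),U,(B,J,P));
Scan left-to-right; a leaf is any maximal label run not followed by '(':
  pos 1: leaf 'K' → count = 1
  pos 4: leaf 'R' → count = 2
  pos 6: leaf 'Z' → count = 3
  pos 8: leaf 'H' → count = 4
  pos 11: leaf 'U' → count = 5
  pos 14: leaf 'B' → count = 6
  pos 16: leaf 'J' → count = 7
  pos 18: leaf 'P' → count = 8
Total leaves: 8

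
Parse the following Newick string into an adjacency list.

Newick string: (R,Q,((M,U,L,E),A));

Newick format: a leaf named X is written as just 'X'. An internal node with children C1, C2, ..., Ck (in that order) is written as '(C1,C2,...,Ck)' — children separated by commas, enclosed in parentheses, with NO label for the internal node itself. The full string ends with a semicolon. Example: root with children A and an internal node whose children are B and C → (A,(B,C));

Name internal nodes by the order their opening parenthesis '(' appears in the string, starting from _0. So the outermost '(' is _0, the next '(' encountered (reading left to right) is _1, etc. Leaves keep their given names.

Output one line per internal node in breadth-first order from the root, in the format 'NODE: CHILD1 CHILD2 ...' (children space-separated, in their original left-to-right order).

Input: (R,Q,((M,U,L,E),A));
Scanning left-to-right, naming '(' by encounter order:
  pos 0: '(' -> open internal node _0 (depth 1)
  pos 5: '(' -> open internal node _1 (depth 2)
  pos 6: '(' -> open internal node _2 (depth 3)
  pos 14: ')' -> close internal node _2 (now at depth 2)
  pos 17: ')' -> close internal node _1 (now at depth 1)
  pos 18: ')' -> close internal node _0 (now at depth 0)
Total internal nodes: 3
BFS adjacency from root:
  _0: R Q _1
  _1: _2 A
  _2: M U L E

Answer: _0: R Q _1
_1: _2 A
_2: M U L E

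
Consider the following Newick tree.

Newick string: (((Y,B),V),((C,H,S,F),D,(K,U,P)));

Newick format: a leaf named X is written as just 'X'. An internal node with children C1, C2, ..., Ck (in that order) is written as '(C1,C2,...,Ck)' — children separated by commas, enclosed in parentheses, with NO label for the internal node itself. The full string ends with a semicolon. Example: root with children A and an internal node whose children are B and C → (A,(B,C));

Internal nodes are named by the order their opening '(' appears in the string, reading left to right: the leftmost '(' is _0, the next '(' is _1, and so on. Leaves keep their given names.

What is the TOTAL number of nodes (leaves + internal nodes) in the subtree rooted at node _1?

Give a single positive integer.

Answer: 5

Derivation:
Newick: (((Y,B),V),((C,H,S,F),D,(K,U,P)));
Locate _1: it is the '(' at position 1 (the 2nd '(' reading left to right).
Query: subtree rooted at _1
_1: subtree_size = 1 + 4
  _2: subtree_size = 1 + 2
    Y: subtree_size = 1 + 0
    B: subtree_size = 1 + 0
  V: subtree_size = 1 + 0
Total subtree size of _1: 5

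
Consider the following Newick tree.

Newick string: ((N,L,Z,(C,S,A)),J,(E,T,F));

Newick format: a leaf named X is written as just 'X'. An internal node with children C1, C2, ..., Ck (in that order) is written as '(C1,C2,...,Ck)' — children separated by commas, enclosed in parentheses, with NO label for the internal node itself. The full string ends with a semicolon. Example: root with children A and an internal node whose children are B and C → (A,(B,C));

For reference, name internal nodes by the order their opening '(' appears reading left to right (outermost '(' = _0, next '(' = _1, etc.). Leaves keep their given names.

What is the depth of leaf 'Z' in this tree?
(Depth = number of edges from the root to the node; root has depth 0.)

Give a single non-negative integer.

Answer: 2

Derivation:
Newick: ((N,L,Z,(C,S,A)),J,(E,T,F));
Naming internals by '(' encounter order: outermost '(' = _0, next = _1, ...
Query node: Z
Path from root: _0 -> _1 -> Z
Depth of Z: 2 (number of edges from root)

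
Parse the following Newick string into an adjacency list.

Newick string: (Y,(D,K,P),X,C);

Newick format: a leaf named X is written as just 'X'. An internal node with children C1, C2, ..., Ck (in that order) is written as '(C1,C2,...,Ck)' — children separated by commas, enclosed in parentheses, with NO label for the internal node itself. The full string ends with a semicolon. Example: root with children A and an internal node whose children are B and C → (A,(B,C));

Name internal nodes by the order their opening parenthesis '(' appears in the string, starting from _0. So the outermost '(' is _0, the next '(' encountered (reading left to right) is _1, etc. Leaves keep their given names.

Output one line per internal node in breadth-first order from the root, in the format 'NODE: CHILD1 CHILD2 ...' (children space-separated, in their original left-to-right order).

Input: (Y,(D,K,P),X,C);
Scanning left-to-right, naming '(' by encounter order:
  pos 0: '(' -> open internal node _0 (depth 1)
  pos 3: '(' -> open internal node _1 (depth 2)
  pos 9: ')' -> close internal node _1 (now at depth 1)
  pos 14: ')' -> close internal node _0 (now at depth 0)
Total internal nodes: 2
BFS adjacency from root:
  _0: Y _1 X C
  _1: D K P

Answer: _0: Y _1 X C
_1: D K P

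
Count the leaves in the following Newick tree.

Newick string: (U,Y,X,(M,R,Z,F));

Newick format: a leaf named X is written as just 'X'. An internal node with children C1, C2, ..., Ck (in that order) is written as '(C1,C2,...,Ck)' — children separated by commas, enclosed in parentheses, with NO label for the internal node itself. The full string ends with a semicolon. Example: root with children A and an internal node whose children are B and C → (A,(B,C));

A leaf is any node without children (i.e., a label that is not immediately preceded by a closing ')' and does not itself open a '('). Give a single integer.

Answer: 7

Derivation:
Newick: (U,Y,X,(M,R,Z,F));
Scan left-to-right; a leaf is any maximal label run not followed by '(':
  pos 1: leaf 'U' → count = 1
  pos 3: leaf 'Y' → count = 2
  pos 5: leaf 'X' → count = 3
  pos 8: leaf 'M' → count = 4
  pos 10: leaf 'R' → count = 5
  pos 12: leaf 'Z' → count = 6
  pos 14: leaf 'F' → count = 7
Total leaves: 7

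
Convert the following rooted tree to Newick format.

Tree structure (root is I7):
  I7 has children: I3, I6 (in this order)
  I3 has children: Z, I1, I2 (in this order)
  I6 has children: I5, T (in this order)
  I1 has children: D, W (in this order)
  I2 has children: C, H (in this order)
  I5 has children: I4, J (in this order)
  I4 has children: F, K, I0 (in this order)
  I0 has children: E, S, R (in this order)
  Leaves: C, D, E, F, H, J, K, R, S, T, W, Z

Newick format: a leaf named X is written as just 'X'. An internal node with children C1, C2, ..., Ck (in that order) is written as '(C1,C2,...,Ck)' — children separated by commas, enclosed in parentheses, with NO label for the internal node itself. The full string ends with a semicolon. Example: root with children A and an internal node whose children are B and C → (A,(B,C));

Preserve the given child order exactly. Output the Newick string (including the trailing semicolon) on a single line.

Answer: ((Z,(D,W),(C,H)),(((F,K,(E,S,R)),J),T));

Derivation:
internal I7 with children ['I3', 'I6']
  internal I3 with children ['Z', 'I1', 'I2']
    leaf 'Z' → 'Z'
    internal I1 with children ['D', 'W']
      leaf 'D' → 'D'
      leaf 'W' → 'W'
    → '(D,W)'
    internal I2 with children ['C', 'H']
      leaf 'C' → 'C'
      leaf 'H' → 'H'
    → '(C,H)'
  → '(Z,(D,W),(C,H))'
  internal I6 with children ['I5', 'T']
    internal I5 with children ['I4', 'J']
      internal I4 with children ['F', 'K', 'I0']
        leaf 'F' → 'F'
        leaf 'K' → 'K'
        internal I0 with children ['E', 'S', 'R']
          leaf 'E' → 'E'
          leaf 'S' → 'S'
          leaf 'R' → 'R'
        → '(E,S,R)'
      → '(F,K,(E,S,R))'
      leaf 'J' → 'J'
    → '((F,K,(E,S,R)),J)'
    leaf 'T' → 'T'
  → '(((F,K,(E,S,R)),J),T)'
→ '((Z,(D,W),(C,H)),(((F,K,(E,S,R)),J),T))'
Final: ((Z,(D,W),(C,H)),(((F,K,(E,S,R)),J),T));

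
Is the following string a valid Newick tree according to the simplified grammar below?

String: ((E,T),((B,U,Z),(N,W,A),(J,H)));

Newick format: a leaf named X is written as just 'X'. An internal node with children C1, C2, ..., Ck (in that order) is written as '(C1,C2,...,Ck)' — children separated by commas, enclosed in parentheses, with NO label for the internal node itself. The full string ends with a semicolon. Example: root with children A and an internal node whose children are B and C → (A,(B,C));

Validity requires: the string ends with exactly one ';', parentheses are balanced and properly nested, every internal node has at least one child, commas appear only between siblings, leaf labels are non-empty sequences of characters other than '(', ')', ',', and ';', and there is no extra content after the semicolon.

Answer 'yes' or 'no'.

Input: ((E,T),((B,U,Z),(N,W,A),(J,H)));
Paren balance: 6 '(' vs 6 ')' OK
Ends with single ';': True
Full parse: OK
Valid: True

Answer: yes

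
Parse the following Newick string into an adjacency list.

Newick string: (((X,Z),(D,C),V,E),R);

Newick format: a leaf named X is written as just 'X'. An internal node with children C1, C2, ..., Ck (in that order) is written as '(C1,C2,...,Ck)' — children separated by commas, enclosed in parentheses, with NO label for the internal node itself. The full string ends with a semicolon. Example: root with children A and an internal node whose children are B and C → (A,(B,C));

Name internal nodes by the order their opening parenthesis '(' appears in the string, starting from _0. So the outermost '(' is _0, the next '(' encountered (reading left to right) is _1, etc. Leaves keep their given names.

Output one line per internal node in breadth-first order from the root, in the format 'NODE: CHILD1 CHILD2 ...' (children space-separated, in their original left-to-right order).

Input: (((X,Z),(D,C),V,E),R);
Scanning left-to-right, naming '(' by encounter order:
  pos 0: '(' -> open internal node _0 (depth 1)
  pos 1: '(' -> open internal node _1 (depth 2)
  pos 2: '(' -> open internal node _2 (depth 3)
  pos 6: ')' -> close internal node _2 (now at depth 2)
  pos 8: '(' -> open internal node _3 (depth 3)
  pos 12: ')' -> close internal node _3 (now at depth 2)
  pos 17: ')' -> close internal node _1 (now at depth 1)
  pos 20: ')' -> close internal node _0 (now at depth 0)
Total internal nodes: 4
BFS adjacency from root:
  _0: _1 R
  _1: _2 _3 V E
  _2: X Z
  _3: D C

Answer: _0: _1 R
_1: _2 _3 V E
_2: X Z
_3: D C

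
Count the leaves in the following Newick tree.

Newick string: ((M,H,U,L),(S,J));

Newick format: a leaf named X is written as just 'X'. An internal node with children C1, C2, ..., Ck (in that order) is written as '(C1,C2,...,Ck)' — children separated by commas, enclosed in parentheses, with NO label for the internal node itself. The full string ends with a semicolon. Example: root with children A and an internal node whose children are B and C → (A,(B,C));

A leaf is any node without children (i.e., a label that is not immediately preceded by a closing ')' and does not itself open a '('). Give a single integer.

Answer: 6

Derivation:
Newick: ((M,H,U,L),(S,J));
Scan left-to-right; a leaf is any maximal label run not followed by '(':
  pos 2: leaf 'M' → count = 1
  pos 4: leaf 'H' → count = 2
  pos 6: leaf 'U' → count = 3
  pos 8: leaf 'L' → count = 4
  pos 12: leaf 'S' → count = 5
  pos 14: leaf 'J' → count = 6
Total leaves: 6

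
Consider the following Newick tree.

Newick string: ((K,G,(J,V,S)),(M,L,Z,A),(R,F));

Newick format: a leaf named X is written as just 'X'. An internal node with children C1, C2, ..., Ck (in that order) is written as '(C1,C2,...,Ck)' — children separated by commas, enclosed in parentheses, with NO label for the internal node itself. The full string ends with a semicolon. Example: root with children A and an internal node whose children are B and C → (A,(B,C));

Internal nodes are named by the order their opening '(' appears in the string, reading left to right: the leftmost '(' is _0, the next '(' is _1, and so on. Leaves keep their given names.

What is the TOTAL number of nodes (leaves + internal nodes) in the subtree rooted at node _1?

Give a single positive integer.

Newick: ((K,G,(J,V,S)),(M,L,Z,A),(R,F));
Locate _1: it is the '(' at position 1 (the 2nd '(' reading left to right).
Query: subtree rooted at _1
_1: subtree_size = 1 + 6
  K: subtree_size = 1 + 0
  G: subtree_size = 1 + 0
  _2: subtree_size = 1 + 3
    J: subtree_size = 1 + 0
    V: subtree_size = 1 + 0
    S: subtree_size = 1 + 0
Total subtree size of _1: 7

Answer: 7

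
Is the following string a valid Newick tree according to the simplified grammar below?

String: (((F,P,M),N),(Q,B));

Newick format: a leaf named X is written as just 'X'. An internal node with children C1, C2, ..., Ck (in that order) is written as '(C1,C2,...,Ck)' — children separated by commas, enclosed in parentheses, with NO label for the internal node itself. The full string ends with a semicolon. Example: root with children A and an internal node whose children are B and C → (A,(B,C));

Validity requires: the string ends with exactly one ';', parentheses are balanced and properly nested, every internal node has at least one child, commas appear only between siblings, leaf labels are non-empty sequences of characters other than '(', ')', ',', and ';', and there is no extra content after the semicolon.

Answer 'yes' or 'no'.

Answer: yes

Derivation:
Input: (((F,P,M),N),(Q,B));
Paren balance: 4 '(' vs 4 ')' OK
Ends with single ';': True
Full parse: OK
Valid: True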